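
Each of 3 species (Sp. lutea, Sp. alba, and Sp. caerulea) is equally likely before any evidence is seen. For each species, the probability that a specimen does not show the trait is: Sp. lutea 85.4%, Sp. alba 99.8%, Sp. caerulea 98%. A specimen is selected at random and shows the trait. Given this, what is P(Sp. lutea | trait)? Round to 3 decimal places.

Taking complements, P(trait | each) = Sp. lutea 0.146, Sp. alba 0.002, Sp. caerulea 0.02.
With a uniform prior (1/3 each), posterior ∝ likelihood:
  Sp. lutea: 0.146
  Sp. alba: 0.002
  Sp. caerulea: 0.02
Normalizing constant = 0.168.
P(Sp. lutea | evidence) = 0.146 / 0.168 ≈ 0.869.

0.869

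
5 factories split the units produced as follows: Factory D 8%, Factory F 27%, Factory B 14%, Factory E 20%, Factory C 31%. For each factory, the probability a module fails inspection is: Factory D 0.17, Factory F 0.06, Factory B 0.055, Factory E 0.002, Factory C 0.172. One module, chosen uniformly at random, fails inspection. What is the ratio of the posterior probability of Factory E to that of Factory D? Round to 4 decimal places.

Compute prior × likelihood for every hypothesis:
  Factory D: 0.08 × 0.17 = 0.0136
  Factory F: 0.27 × 0.06 = 0.0162
  Factory B: 0.14 × 0.055 = 0.0077
  Factory E: 0.2 × 0.002 = 0.0004
  Factory C: 0.31 × 0.172 = 0.05332
Total = 0.09122.
The ratio is 0.0004 / 0.0136 (the normalizer cancels) = 0.0294.

0.0294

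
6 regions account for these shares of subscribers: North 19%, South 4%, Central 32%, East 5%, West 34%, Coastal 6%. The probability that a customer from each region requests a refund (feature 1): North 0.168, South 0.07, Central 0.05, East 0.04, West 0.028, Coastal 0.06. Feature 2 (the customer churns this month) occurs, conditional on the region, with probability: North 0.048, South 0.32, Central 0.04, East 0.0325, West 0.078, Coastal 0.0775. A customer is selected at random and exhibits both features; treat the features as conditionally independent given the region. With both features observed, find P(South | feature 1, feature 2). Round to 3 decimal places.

Prior × likelihood for each hypothesis:
  North: 0.19 × 0.168 × 0.048 = 0.00153216
  South: 0.04 × 0.07 × 0.32 = 0.000896
  Central: 0.32 × 0.05 × 0.04 = 0.00064
  East: 0.05 × 0.04 × 0.0325 = 0.000065
  West: 0.34 × 0.028 × 0.078 = 0.00074256
  Coastal: 0.06 × 0.06 × 0.0775 = 0.000279
Normalizing constant = 0.00415472.
P(South | evidence) = 0.000896 / 0.00415472 ≈ 0.216.

0.216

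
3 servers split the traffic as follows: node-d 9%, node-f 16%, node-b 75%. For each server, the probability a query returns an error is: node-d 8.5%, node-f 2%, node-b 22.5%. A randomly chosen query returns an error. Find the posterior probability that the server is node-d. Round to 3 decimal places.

0.043

Unnormalized posteriors (prior × likelihood):
  node-d: 0.09 × 0.085 = 0.00765
  node-f: 0.16 × 0.02 = 0.0032
  node-b: 0.75 × 0.225 = 0.16875
Normalizing constant = 0.1796.
P(node-d | evidence) = 0.00765 / 0.1796 ≈ 0.043.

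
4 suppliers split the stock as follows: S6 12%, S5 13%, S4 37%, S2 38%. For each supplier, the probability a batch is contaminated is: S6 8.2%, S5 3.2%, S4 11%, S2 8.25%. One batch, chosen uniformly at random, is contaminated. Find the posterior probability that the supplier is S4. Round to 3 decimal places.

0.473

Compute prior × likelihood for every hypothesis:
  S6: 0.12 × 0.082 = 0.00984
  S5: 0.13 × 0.032 = 0.00416
  S4: 0.37 × 0.11 = 0.0407
  S2: 0.38 × 0.0825 = 0.03135
Sum = 0.08605.
P(S4 | evidence) = 0.0407 / 0.08605 ≈ 0.473.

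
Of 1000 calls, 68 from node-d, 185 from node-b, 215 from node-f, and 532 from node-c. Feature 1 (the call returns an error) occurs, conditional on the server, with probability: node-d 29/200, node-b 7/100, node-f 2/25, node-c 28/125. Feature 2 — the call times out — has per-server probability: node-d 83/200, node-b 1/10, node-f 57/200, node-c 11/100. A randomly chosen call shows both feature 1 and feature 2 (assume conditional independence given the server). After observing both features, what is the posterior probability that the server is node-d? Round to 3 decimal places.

Prior × likelihood for each hypothesis:
  node-d: 0.068 × 0.145 × 0.415 = 0.0040919
  node-b: 0.185 × 0.07 × 0.1 = 0.001295
  node-f: 0.215 × 0.08 × 0.285 = 0.004902
  node-c: 0.532 × 0.224 × 0.11 = 0.01310848
Total = 0.02339738.
P(node-d | evidence) = 0.0040919 / 0.02339738 ≈ 0.175.

0.175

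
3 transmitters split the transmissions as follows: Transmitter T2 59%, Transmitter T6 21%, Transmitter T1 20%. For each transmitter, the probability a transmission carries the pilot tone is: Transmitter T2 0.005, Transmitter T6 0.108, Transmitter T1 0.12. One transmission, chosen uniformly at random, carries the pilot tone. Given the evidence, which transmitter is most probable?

Prior × likelihood for each hypothesis:
  Transmitter T2: 0.59 × 0.005 = 0.00295
  Transmitter T6: 0.21 × 0.108 = 0.02268
  Transmitter T1: 0.2 × 0.12 = 0.024
Sum = 0.04963.
Largest term belongs to Transmitter T1, so Transmitter T1 is most probable.

Transmitter T1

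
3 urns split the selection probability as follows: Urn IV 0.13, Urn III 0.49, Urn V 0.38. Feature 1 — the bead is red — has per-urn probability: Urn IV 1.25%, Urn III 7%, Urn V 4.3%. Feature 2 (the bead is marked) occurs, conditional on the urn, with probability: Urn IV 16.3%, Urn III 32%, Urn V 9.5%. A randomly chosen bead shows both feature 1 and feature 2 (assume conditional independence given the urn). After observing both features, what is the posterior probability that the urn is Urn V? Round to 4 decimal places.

By Bayes' rule, posterior ∝ prior × likelihood:
  Urn IV: 0.13 × 0.0125 × 0.163 = 0.000264875
  Urn III: 0.49 × 0.07 × 0.32 = 0.010976
  Urn V: 0.38 × 0.043 × 0.095 = 0.0015523
Total = 0.012793175.
P(Urn V | evidence) = 0.0015523 / 0.012793175 ≈ 0.1213.

0.1213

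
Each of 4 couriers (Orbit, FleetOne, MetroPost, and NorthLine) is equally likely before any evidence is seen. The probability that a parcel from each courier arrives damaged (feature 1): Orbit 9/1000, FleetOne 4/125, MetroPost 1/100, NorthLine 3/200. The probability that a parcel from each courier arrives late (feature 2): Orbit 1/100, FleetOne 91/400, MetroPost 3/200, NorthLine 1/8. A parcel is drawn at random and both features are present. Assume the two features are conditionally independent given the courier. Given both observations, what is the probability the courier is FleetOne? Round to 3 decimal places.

With a uniform prior (1/4 each), posterior ∝ likelihood:
  Orbit: 0.009 × 0.01 = 0.00009
  FleetOne: 0.032 × 0.2275 = 0.00728
  MetroPost: 0.01 × 0.015 = 0.00015
  NorthLine: 0.015 × 0.125 = 0.001875
Normalizing constant = 0.009395.
P(FleetOne | evidence) = 0.00728 / 0.009395 ≈ 0.775.

0.775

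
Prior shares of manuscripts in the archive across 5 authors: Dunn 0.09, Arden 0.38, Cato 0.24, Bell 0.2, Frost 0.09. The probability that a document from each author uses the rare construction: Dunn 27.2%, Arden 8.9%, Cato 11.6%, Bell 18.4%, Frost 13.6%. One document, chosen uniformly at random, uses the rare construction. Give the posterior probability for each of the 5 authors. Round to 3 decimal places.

Prior × likelihood for each hypothesis:
  Dunn: 0.09 × 0.272 = 0.02448
  Arden: 0.38 × 0.089 = 0.03382
  Cato: 0.24 × 0.116 = 0.02784
  Bell: 0.2 × 0.184 = 0.0368
  Frost: 0.09 × 0.136 = 0.01224
Total = 0.13518.
P(Dunn | rare-form) = 0.02448/0.13518 ≈ 0.181
P(Arden | rare-form) = 0.03382/0.13518 ≈ 0.250
P(Cato | rare-form) = 0.02784/0.13518 ≈ 0.206
P(Bell | rare-form) = 0.0368/0.13518 ≈ 0.272
P(Frost | rare-form) = 0.01224/0.13518 ≈ 0.091

Dunn 0.181, Arden 0.250, Cato 0.206, Bell 0.272, Frost 0.091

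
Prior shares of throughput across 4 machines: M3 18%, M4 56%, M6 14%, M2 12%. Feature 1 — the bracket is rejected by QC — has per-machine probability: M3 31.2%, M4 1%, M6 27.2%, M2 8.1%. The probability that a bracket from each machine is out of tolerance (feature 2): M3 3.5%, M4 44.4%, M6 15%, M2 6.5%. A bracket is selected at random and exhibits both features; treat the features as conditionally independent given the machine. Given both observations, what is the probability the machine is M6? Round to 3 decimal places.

0.529

Prior × likelihood for each hypothesis:
  M3: 0.18 × 0.312 × 0.035 = 0.0019656
  M4: 0.56 × 0.01 × 0.444 = 0.0024864
  M6: 0.14 × 0.272 × 0.15 = 0.005712
  M2: 0.12 × 0.081 × 0.065 = 0.0006318
Normalizing constant = 0.0107958.
P(M6 | evidence) = 0.005712 / 0.0107958 ≈ 0.529.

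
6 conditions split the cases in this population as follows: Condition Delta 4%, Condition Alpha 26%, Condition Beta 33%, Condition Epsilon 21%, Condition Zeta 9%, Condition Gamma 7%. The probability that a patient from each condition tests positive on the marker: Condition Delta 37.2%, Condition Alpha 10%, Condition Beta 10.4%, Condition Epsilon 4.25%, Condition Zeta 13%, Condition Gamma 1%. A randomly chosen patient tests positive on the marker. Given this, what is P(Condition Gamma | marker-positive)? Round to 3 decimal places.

Prior × likelihood for each hypothesis:
  Condition Delta: 0.04 × 0.372 = 0.01488
  Condition Alpha: 0.26 × 0.1 = 0.026
  Condition Beta: 0.33 × 0.104 = 0.03432
  Condition Epsilon: 0.21 × 0.0425 = 0.008925
  Condition Zeta: 0.09 × 0.13 = 0.0117
  Condition Gamma: 0.07 × 0.01 = 0.0007
Normalizing constant = 0.096525.
P(Condition Gamma | evidence) = 0.0007 / 0.096525 ≈ 0.007.

0.007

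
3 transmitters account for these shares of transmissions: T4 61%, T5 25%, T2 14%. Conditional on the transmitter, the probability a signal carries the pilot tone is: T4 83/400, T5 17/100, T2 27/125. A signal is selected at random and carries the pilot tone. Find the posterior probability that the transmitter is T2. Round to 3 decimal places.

0.152

Unnormalized posteriors (prior × likelihood):
  T4: 0.61 × 0.2075 = 0.126575
  T5: 0.25 × 0.17 = 0.0425
  T2: 0.14 × 0.216 = 0.03024
Sum = 0.199315.
P(T2 | evidence) = 0.03024 / 0.199315 ≈ 0.152.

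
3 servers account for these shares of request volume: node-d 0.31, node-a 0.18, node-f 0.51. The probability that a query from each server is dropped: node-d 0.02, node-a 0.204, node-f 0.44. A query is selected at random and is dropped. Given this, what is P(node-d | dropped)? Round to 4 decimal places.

By Bayes' rule, posterior ∝ prior × likelihood:
  node-d: 0.31 × 0.02 = 0.0062
  node-a: 0.18 × 0.204 = 0.03672
  node-f: 0.51 × 0.44 = 0.2244
Sum = 0.26732.
P(node-d | evidence) = 0.0062 / 0.26732 ≈ 0.0232.

0.0232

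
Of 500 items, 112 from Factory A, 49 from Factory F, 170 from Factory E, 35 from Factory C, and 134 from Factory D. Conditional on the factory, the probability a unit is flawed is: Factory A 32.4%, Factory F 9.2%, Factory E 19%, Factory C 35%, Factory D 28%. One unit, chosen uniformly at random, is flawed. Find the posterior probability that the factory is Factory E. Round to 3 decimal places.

Unnormalized posteriors (prior × likelihood):
  Factory A: 0.224 × 0.324 = 0.072576
  Factory F: 0.098 × 0.092 = 0.009016
  Factory E: 0.34 × 0.19 = 0.0646
  Factory C: 0.07 × 0.35 = 0.0245
  Factory D: 0.268 × 0.28 = 0.07504
Sum = 0.245732.
P(Factory E | evidence) = 0.0646 / 0.245732 ≈ 0.263.

0.263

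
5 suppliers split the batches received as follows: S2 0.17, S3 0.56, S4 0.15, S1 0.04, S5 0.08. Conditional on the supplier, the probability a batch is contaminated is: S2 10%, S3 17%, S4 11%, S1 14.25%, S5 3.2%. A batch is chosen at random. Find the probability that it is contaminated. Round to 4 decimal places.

0.1370

Compute prior × likelihood for every hypothesis:
  S2: 0.17 × 0.1 = 0.017
  S3: 0.56 × 0.17 = 0.0952
  S4: 0.15 × 0.11 = 0.0165
  S1: 0.04 × 0.1425 = 0.0057
  S5: 0.08 × 0.032 = 0.00256
P(contaminated) = 0.017 + 0.0952 + 0.0165 + 0.0057 + 0.00256 = 0.13696 → 0.1370.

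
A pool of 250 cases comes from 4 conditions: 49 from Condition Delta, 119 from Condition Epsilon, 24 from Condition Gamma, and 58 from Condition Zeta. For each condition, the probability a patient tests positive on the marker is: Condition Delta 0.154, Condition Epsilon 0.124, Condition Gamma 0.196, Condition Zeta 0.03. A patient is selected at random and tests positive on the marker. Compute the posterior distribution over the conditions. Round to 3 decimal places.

Condition Delta 0.263, Condition Epsilon 0.513, Condition Gamma 0.164, Condition Zeta 0.061

Compute prior × likelihood for every hypothesis:
  Condition Delta: 0.196 × 0.154 = 0.030184
  Condition Epsilon: 0.476 × 0.124 = 0.059024
  Condition Gamma: 0.096 × 0.196 = 0.018816
  Condition Zeta: 0.232 × 0.03 = 0.00696
Total = 0.114984.
P(Condition Delta | marker-positive) = 0.030184/0.114984 ≈ 0.263
P(Condition Epsilon | marker-positive) = 0.059024/0.114984 ≈ 0.513
P(Condition Gamma | marker-positive) = 0.018816/0.114984 ≈ 0.164
P(Condition Zeta | marker-positive) = 0.00696/0.114984 ≈ 0.061
(Check: 0.263+0.513+0.164+0.061 = 1.001.)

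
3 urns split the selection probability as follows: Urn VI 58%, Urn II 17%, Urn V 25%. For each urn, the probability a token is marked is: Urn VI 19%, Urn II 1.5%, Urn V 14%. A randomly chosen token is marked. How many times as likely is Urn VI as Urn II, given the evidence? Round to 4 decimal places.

43.2157

Prior × likelihood for each hypothesis:
  Urn VI: 0.58 × 0.19 = 0.1102
  Urn II: 0.17 × 0.015 = 0.00255
  Urn V: 0.25 × 0.14 = 0.035
Total = 0.14775.
The ratio is 0.1102 / 0.00255 (the normalizer cancels) = 43.2157.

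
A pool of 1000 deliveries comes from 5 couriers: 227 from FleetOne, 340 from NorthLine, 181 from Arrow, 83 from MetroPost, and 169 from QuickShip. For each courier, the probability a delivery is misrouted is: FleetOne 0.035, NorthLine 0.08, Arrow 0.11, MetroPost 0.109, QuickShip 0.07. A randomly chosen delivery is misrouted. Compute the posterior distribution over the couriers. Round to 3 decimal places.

Compute prior × likelihood for every hypothesis:
  FleetOne: 0.227 × 0.035 = 0.007945
  NorthLine: 0.34 × 0.08 = 0.0272
  Arrow: 0.181 × 0.11 = 0.01991
  MetroPost: 0.083 × 0.109 = 0.009047
  QuickShip: 0.169 × 0.07 = 0.01183
Sum = 0.075932.
P(FleetOne | misrouted) = 0.007945/0.075932 ≈ 0.105
P(NorthLine | misrouted) = 0.0272/0.075932 ≈ 0.358
P(Arrow | misrouted) = 0.01991/0.075932 ≈ 0.262
P(MetroPost | misrouted) = 0.009047/0.075932 ≈ 0.119
P(QuickShip | misrouted) = 0.01183/0.075932 ≈ 0.156

FleetOne 0.105, NorthLine 0.358, Arrow 0.262, MetroPost 0.119, QuickShip 0.156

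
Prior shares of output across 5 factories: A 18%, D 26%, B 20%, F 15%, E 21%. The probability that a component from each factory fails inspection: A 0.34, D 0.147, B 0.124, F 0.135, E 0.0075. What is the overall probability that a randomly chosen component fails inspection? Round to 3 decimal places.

Prior × likelihood for each hypothesis:
  A: 0.18 × 0.34 = 0.0612
  D: 0.26 × 0.147 = 0.03822
  B: 0.2 × 0.124 = 0.0248
  F: 0.15 × 0.135 = 0.02025
  E: 0.21 × 0.0075 = 0.001575
P(nonconforming) = 0.0612 + 0.03822 + 0.0248 + 0.02025 + 0.001575 = 0.146045 → 0.146.

0.146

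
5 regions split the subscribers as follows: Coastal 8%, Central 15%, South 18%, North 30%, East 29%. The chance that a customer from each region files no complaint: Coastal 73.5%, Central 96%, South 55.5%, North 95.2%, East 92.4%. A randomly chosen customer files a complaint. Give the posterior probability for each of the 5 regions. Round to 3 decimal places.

Coastal 0.147, Central 0.042, South 0.557, North 0.100, East 0.153

Taking complements, P(complaint | each) = Coastal 0.265, Central 0.04, South 0.445, North 0.048, East 0.076.
Compute prior × likelihood for every hypothesis:
  Coastal: 0.08 × 0.265 = 0.0212
  Central: 0.15 × 0.04 = 0.006
  South: 0.18 × 0.445 = 0.0801
  North: 0.3 × 0.048 = 0.0144
  East: 0.29 × 0.076 = 0.02204
Normalizing constant = 0.14374.
P(Coastal | complaint) = 0.0212/0.14374 ≈ 0.147
P(Central | complaint) = 0.006/0.14374 ≈ 0.042
P(South | complaint) = 0.0801/0.14374 ≈ 0.557
P(North | complaint) = 0.0144/0.14374 ≈ 0.100
P(East | complaint) = 0.02204/0.14374 ≈ 0.153
(Check: 0.147+0.042+0.557+0.100+0.153 = 0.999.)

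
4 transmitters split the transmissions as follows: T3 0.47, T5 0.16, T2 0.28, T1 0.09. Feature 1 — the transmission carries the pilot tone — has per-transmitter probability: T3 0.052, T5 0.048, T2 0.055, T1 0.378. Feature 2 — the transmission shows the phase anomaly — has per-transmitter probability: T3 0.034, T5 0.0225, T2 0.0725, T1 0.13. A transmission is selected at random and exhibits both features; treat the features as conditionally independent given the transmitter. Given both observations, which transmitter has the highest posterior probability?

Prior × likelihood for each hypothesis:
  T3: 0.47 × 0.052 × 0.034 = 0.00083096
  T5: 0.16 × 0.048 × 0.0225 = 0.0001728
  T2: 0.28 × 0.055 × 0.0725 = 0.0011165
  T1: 0.09 × 0.378 × 0.13 = 0.0044226
Sum = 0.00654286.
Largest term belongs to T1, so T1 is most probable.

T1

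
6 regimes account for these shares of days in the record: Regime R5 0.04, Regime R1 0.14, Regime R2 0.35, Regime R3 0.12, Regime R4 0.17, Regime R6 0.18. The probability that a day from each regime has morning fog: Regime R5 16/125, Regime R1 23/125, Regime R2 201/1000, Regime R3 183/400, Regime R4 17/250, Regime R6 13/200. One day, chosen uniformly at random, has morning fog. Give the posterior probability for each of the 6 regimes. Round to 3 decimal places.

Regime R5 0.029, Regime R1 0.144, Regime R2 0.392, Regime R3 0.306, Regime R4 0.064, Regime R6 0.065

By Bayes' rule, posterior ∝ prior × likelihood:
  Regime R5: 0.04 × 0.128 = 0.00512
  Regime R1: 0.14 × 0.184 = 0.02576
  Regime R2: 0.35 × 0.201 = 0.07035
  Regime R3: 0.12 × 0.4575 = 0.0549
  Regime R4: 0.17 × 0.068 = 0.01156
  Regime R6: 0.18 × 0.065 = 0.0117
Normalizing constant = 0.17939.
P(Regime R5 | fog) = 0.00512/0.17939 ≈ 0.029
P(Regime R1 | fog) = 0.02576/0.17939 ≈ 0.144
P(Regime R2 | fog) = 0.07035/0.17939 ≈ 0.392
P(Regime R3 | fog) = 0.0549/0.17939 ≈ 0.306
P(Regime R4 | fog) = 0.01156/0.17939 ≈ 0.064
P(Regime R6 | fog) = 0.0117/0.17939 ≈ 0.065
(Check: 0.029+0.144+0.392+0.306+0.064+0.065 = 1.000.)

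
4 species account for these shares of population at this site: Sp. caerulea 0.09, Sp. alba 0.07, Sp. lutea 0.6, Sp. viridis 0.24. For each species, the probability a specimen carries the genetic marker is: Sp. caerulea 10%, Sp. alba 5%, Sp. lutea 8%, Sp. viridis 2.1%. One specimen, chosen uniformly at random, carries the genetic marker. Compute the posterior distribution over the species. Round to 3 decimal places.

Sp. caerulea 0.137, Sp. alba 0.053, Sp. lutea 0.732, Sp. viridis 0.077

Prior × likelihood for each hypothesis:
  Sp. caerulea: 0.09 × 0.1 = 0.009
  Sp. alba: 0.07 × 0.05 = 0.0035
  Sp. lutea: 0.6 × 0.08 = 0.048
  Sp. viridis: 0.24 × 0.021 = 0.00504
Total = 0.06554.
P(Sp. caerulea | marker) = 0.009/0.06554 ≈ 0.137
P(Sp. alba | marker) = 0.0035/0.06554 ≈ 0.053
P(Sp. lutea | marker) = 0.048/0.06554 ≈ 0.732
P(Sp. viridis | marker) = 0.00504/0.06554 ≈ 0.077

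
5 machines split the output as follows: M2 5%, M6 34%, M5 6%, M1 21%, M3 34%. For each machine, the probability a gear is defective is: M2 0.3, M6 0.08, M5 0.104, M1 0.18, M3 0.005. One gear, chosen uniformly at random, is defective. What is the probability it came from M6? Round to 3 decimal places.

By Bayes' rule, posterior ∝ prior × likelihood:
  M2: 0.05 × 0.3 = 0.015
  M6: 0.34 × 0.08 = 0.0272
  M5: 0.06 × 0.104 = 0.00624
  M1: 0.21 × 0.18 = 0.0378
  M3: 0.34 × 0.005 = 0.0017
Total = 0.08794.
P(M6 | evidence) = 0.0272 / 0.08794 ≈ 0.309.

0.309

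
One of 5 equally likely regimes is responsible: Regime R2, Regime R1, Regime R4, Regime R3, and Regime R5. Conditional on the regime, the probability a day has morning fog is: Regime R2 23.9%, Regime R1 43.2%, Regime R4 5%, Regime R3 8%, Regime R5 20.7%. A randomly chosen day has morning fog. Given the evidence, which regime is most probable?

Since the prior is uniform, the posterior is proportional to the likelihood:
  Regime R2: 0.239
  Regime R1: 0.432
  Regime R4: 0.05
  Regime R3: 0.08
  Regime R5: 0.207
Sum = 1.008.
Largest term belongs to Regime R1, so Regime R1 is most probable.

Regime R1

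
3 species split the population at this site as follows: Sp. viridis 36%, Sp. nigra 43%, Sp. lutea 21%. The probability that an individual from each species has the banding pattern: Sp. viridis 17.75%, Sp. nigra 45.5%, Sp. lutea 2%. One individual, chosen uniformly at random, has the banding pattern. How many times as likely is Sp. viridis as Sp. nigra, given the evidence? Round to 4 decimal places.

0.3266

By Bayes' rule, posterior ∝ prior × likelihood:
  Sp. viridis: 0.36 × 0.1775 = 0.0639
  Sp. nigra: 0.43 × 0.455 = 0.19565
  Sp. lutea: 0.21 × 0.02 = 0.0042
Normalizing constant = 0.26375.
The ratio is 0.0639 / 0.19565 (the normalizer cancels) = 0.3266.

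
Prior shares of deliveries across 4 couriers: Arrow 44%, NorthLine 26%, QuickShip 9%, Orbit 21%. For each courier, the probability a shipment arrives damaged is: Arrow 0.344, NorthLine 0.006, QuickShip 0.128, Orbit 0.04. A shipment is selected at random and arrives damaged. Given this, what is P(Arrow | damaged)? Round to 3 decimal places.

Compute prior × likelihood for every hypothesis:
  Arrow: 0.44 × 0.344 = 0.15136
  NorthLine: 0.26 × 0.006 = 0.00156
  QuickShip: 0.09 × 0.128 = 0.01152
  Orbit: 0.21 × 0.04 = 0.0084
Total = 0.17284.
P(Arrow | evidence) = 0.15136 / 0.17284 ≈ 0.876.

0.876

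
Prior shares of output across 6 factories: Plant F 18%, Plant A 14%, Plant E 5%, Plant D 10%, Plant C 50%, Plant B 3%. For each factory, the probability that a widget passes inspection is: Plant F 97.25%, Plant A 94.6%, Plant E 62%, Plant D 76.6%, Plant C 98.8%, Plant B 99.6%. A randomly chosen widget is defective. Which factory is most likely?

Plant D

Taking complements, P(defective | each) = Plant F 0.0275, Plant A 0.054, Plant E 0.38, Plant D 0.234, Plant C 0.012, Plant B 0.004.
Prior × likelihood for each hypothesis:
  Plant F: 0.18 × 0.0275 = 0.00495
  Plant A: 0.14 × 0.054 = 0.00756
  Plant E: 0.05 × 0.38 = 0.019
  Plant D: 0.1 × 0.234 = 0.0234
  Plant C: 0.5 × 0.012 = 0.006
  Plant B: 0.03 × 0.004 = 0.00012
Total = 0.06103.
Largest term belongs to Plant D, so Plant D is most probable.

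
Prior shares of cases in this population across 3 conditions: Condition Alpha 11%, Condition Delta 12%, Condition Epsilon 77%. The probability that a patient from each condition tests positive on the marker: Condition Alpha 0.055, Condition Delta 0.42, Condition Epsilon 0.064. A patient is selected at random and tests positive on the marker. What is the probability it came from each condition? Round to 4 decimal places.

Condition Alpha 0.0572, Condition Delta 0.4767, Condition Epsilon 0.4661

Prior × likelihood for each hypothesis:
  Condition Alpha: 0.11 × 0.055 = 0.00605
  Condition Delta: 0.12 × 0.42 = 0.0504
  Condition Epsilon: 0.77 × 0.064 = 0.04928
Sum = 0.10573.
P(Condition Alpha | marker-positive) = 0.00605/0.10573 ≈ 0.0572
P(Condition Delta | marker-positive) = 0.0504/0.10573 ≈ 0.4767
P(Condition Epsilon | marker-positive) = 0.04928/0.10573 ≈ 0.4661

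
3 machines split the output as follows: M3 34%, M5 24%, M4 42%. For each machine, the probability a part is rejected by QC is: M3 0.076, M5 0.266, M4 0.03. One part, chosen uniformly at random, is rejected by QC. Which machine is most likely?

Unnormalized posteriors (prior × likelihood):
  M3: 0.34 × 0.076 = 0.02584
  M5: 0.24 × 0.266 = 0.06384
  M4: 0.42 × 0.03 = 0.0126
Normalizing constant = 0.10228.
Largest term belongs to M5, so M5 is most probable.

M5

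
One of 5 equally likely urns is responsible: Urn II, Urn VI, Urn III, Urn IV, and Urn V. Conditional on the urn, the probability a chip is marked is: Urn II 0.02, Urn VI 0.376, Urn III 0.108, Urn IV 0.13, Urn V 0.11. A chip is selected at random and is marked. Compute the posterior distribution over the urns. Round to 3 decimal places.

Urn II 0.027, Urn VI 0.505, Urn III 0.145, Urn IV 0.175, Urn V 0.148

With a uniform prior (1/5 each), posterior ∝ likelihood:
  Urn II: 0.02
  Urn VI: 0.376
  Urn III: 0.108
  Urn IV: 0.13
  Urn V: 0.11
Sum = 0.744.
P(Urn II | marked) = 0.02/0.744 ≈ 0.027
P(Urn VI | marked) = 0.376/0.744 ≈ 0.505
P(Urn III | marked) = 0.108/0.744 ≈ 0.145
P(Urn IV | marked) = 0.13/0.744 ≈ 0.175
P(Urn V | marked) = 0.11/0.744 ≈ 0.148
(Check: 0.027+0.505+0.145+0.175+0.148 = 1.000.)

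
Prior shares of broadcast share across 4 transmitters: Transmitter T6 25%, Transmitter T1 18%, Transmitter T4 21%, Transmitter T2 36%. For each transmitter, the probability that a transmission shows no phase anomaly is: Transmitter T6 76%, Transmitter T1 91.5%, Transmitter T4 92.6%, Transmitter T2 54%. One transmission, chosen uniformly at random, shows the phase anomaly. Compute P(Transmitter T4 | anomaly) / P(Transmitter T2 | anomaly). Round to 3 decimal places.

Taking complements, P(anomaly | each) = Transmitter T6 0.24, Transmitter T1 0.085, Transmitter T4 0.074, Transmitter T2 0.46.
Unnormalized posteriors (prior × likelihood):
  Transmitter T6: 0.25 × 0.24 = 0.06
  Transmitter T1: 0.18 × 0.085 = 0.0153
  Transmitter T4: 0.21 × 0.074 = 0.01554
  Transmitter T2: 0.36 × 0.46 = 0.1656
Total = 0.25644.
The ratio is 0.01554 / 0.1656 (the normalizer cancels) = 0.094.

0.094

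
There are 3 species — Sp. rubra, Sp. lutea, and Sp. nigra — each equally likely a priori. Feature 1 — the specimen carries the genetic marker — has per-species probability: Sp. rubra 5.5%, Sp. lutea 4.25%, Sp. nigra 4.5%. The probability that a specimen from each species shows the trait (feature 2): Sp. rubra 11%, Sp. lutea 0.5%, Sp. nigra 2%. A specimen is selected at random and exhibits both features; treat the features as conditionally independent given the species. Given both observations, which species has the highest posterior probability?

Sp. rubra

With a uniform prior (1/3 each), posterior ∝ likelihood:
  Sp. rubra: 0.055 × 0.11 = 0.00605
  Sp. lutea: 0.0425 × 0.005 = 0.0002125
  Sp. nigra: 0.045 × 0.02 = 0.0009
Total = 0.0071625.
Largest term belongs to Sp. rubra, so Sp. rubra is most probable.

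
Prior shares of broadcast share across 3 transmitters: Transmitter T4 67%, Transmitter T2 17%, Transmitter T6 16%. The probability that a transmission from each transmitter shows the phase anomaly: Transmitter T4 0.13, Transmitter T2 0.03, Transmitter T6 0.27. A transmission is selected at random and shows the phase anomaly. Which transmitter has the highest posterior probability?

By Bayes' rule, posterior ∝ prior × likelihood:
  Transmitter T4: 0.67 × 0.13 = 0.0871
  Transmitter T2: 0.17 × 0.03 = 0.0051
  Transmitter T6: 0.16 × 0.27 = 0.0432
Normalizing constant = 0.1354.
Largest term belongs to Transmitter T4, so Transmitter T4 is most probable.

Transmitter T4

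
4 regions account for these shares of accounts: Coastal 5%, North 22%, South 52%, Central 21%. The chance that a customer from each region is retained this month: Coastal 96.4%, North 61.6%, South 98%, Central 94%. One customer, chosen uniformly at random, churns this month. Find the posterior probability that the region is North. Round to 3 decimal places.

Taking complements, P(churn | each) = Coastal 0.036, North 0.384, South 0.02, Central 0.06.
Compute prior × likelihood for every hypothesis:
  Coastal: 0.05 × 0.036 = 0.0018
  North: 0.22 × 0.384 = 0.08448
  South: 0.52 × 0.02 = 0.0104
  Central: 0.21 × 0.06 = 0.0126
Total = 0.10928.
P(North | evidence) = 0.08448 / 0.10928 ≈ 0.773.

0.773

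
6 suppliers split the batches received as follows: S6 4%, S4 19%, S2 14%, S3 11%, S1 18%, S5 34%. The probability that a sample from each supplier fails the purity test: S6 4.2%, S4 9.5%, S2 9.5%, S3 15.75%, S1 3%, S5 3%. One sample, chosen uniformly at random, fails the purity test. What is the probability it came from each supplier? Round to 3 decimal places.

S6 0.025, S4 0.274, S2 0.202, S3 0.263, S1 0.082, S5 0.155

Prior × likelihood for each hypothesis:
  S6: 0.04 × 0.042 = 0.00168
  S4: 0.19 × 0.095 = 0.01805
  S2: 0.14 × 0.095 = 0.0133
  S3: 0.11 × 0.1575 = 0.017325
  S1: 0.18 × 0.03 = 0.0054
  S5: 0.34 × 0.03 = 0.0102
Sum = 0.065955.
P(S6 | off-spec) = 0.00168/0.065955 ≈ 0.025
P(S4 | off-spec) = 0.01805/0.065955 ≈ 0.274
P(S2 | off-spec) = 0.0133/0.065955 ≈ 0.202
P(S3 | off-spec) = 0.017325/0.065955 ≈ 0.263
P(S1 | off-spec) = 0.0054/0.065955 ≈ 0.082
P(S5 | off-spec) = 0.0102/0.065955 ≈ 0.155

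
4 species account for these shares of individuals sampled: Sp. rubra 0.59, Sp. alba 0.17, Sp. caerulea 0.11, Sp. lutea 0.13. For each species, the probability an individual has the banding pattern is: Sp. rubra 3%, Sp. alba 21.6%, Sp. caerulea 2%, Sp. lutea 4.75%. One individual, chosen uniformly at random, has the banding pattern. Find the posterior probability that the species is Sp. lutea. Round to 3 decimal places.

Unnormalized posteriors (prior × likelihood):
  Sp. rubra: 0.59 × 0.03 = 0.0177
  Sp. alba: 0.17 × 0.216 = 0.03672
  Sp. caerulea: 0.11 × 0.02 = 0.0022
  Sp. lutea: 0.13 × 0.0475 = 0.006175
Sum = 0.062795.
P(Sp. lutea | evidence) = 0.006175 / 0.062795 ≈ 0.098.

0.098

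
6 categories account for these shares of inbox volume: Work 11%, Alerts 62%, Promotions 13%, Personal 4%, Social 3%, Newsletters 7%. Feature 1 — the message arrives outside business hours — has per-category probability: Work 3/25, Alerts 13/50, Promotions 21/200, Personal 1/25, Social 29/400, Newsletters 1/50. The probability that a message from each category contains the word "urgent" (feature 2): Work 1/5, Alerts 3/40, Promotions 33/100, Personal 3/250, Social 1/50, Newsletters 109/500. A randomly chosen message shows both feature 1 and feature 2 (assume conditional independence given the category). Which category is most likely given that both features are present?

Alerts

Unnormalized posteriors (prior × likelihood):
  Work: 0.11 × 0.12 × 0.2 = 0.00264
  Alerts: 0.62 × 0.26 × 0.075 = 0.01209
  Promotions: 0.13 × 0.105 × 0.33 = 0.0045045
  Personal: 0.04 × 0.04 × 0.012 = 0.0000192
  Social: 0.03 × 0.0725 × 0.02 = 0.0000435
  Newsletters: 0.07 × 0.02 × 0.218 = 0.0003052
Total = 0.0196024.
Largest term belongs to Alerts, so Alerts is most probable.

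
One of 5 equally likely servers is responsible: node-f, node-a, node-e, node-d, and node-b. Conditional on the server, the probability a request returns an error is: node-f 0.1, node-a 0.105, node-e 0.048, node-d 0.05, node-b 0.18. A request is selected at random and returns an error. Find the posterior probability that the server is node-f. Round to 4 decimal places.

0.2070

Since the prior is uniform, the posterior is proportional to the likelihood:
  node-f: 0.1
  node-a: 0.105
  node-e: 0.048
  node-d: 0.05
  node-b: 0.18
Normalizing constant = 0.483.
P(node-f | evidence) = 0.1 / 0.483 ≈ 0.2070.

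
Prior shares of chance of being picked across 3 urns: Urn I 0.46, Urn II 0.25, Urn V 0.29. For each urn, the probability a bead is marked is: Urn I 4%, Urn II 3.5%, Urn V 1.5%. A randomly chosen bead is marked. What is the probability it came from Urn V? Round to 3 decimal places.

0.138

Compute prior × likelihood for every hypothesis:
  Urn I: 0.46 × 0.04 = 0.0184
  Urn II: 0.25 × 0.035 = 0.00875
  Urn V: 0.29 × 0.015 = 0.00435
Total = 0.0315.
P(Urn V | evidence) = 0.00435 / 0.0315 ≈ 0.138.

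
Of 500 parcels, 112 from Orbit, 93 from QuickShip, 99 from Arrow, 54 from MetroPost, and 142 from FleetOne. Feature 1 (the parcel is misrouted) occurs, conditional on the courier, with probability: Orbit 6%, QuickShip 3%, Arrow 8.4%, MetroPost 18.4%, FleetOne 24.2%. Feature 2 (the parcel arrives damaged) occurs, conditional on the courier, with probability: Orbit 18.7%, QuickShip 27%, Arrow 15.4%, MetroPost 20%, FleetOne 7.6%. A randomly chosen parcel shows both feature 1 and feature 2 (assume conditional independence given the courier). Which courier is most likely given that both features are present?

FleetOne

Prior × likelihood for each hypothesis:
  Orbit: 0.224 × 0.06 × 0.187 = 0.00251328
  QuickShip: 0.186 × 0.03 × 0.27 = 0.0015066
  Arrow: 0.198 × 0.084 × 0.154 = 0.002561328
  MetroPost: 0.108 × 0.184 × 0.2 = 0.0039744
  FleetOne: 0.284 × 0.242 × 0.076 = 0.005223328
Total = 0.015778936.
Largest term belongs to FleetOne, so FleetOne is most probable.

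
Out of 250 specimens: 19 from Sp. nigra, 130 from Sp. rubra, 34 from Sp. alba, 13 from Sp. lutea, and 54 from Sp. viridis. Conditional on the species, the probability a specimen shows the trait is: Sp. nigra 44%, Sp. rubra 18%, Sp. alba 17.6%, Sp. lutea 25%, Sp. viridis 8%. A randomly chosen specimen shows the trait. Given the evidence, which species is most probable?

Sp. rubra

Unnormalized posteriors (prior × likelihood):
  Sp. nigra: 0.076 × 0.44 = 0.03344
  Sp. rubra: 0.52 × 0.18 = 0.0936
  Sp. alba: 0.136 × 0.176 = 0.023936
  Sp. lutea: 0.052 × 0.25 = 0.013
  Sp. viridis: 0.216 × 0.08 = 0.01728
Sum = 0.181256.
Largest term belongs to Sp. rubra, so Sp. rubra is most probable.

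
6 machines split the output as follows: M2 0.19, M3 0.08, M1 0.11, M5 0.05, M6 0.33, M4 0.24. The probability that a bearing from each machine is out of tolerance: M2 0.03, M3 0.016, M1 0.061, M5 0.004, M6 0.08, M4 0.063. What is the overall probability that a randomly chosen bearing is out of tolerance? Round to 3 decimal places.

0.055

Unnormalized posteriors (prior × likelihood):
  M2: 0.19 × 0.03 = 0.0057
  M3: 0.08 × 0.016 = 0.00128
  M1: 0.11 × 0.061 = 0.00671
  M5: 0.05 × 0.004 = 0.0002
  M6: 0.33 × 0.08 = 0.0264
  M4: 0.24 × 0.063 = 0.01512
P(oversize) = 0.0057 + 0.00128 + 0.00671 + 0.0002 + 0.0264 + 0.01512 = 0.05541 → 0.055.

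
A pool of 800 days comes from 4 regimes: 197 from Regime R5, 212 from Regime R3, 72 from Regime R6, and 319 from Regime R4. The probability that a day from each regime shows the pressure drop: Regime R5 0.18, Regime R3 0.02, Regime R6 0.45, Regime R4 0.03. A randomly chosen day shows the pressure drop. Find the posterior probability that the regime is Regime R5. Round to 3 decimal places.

Compute prior × likelihood for every hypothesis:
  Regime R5: 0.24625 × 0.18 = 0.044325
  Regime R3: 0.265 × 0.02 = 0.0053
  Regime R6: 0.09 × 0.45 = 0.0405
  Regime R4: 0.39875 × 0.03 = 0.0119625
Sum = 0.1020875.
P(Regime R5 | evidence) = 0.044325 / 0.1020875 ≈ 0.434.

0.434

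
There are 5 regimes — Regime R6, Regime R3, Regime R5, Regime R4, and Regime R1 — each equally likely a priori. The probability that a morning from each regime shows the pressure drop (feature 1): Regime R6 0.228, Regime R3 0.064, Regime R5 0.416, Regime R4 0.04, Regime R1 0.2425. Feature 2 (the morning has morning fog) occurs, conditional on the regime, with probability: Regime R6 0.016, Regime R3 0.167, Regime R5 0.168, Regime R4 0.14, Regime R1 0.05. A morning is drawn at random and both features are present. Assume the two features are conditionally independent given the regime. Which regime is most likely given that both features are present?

With a uniform prior (1/5 each), posterior ∝ likelihood:
  Regime R6: 0.228 × 0.016 = 0.003648
  Regime R3: 0.064 × 0.167 = 0.010688
  Regime R5: 0.416 × 0.168 = 0.069888
  Regime R4: 0.04 × 0.14 = 0.0056
  Regime R1: 0.2425 × 0.05 = 0.012125
Normalizing constant = 0.101949.
Largest term belongs to Regime R5, so Regime R5 is most probable.

Regime R5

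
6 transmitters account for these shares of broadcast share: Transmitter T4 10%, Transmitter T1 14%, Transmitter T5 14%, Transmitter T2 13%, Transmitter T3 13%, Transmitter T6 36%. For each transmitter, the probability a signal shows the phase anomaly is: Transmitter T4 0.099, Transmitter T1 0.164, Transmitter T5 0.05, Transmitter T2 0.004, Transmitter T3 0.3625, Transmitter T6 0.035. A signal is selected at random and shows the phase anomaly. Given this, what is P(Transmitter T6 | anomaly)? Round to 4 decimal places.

0.1259

Compute prior × likelihood for every hypothesis:
  Transmitter T4: 0.1 × 0.099 = 0.0099
  Transmitter T1: 0.14 × 0.164 = 0.02296
  Transmitter T5: 0.14 × 0.05 = 0.007
  Transmitter T2: 0.13 × 0.004 = 0.00052
  Transmitter T3: 0.13 × 0.3625 = 0.047125
  Transmitter T6: 0.36 × 0.035 = 0.0126
Sum = 0.100105.
P(Transmitter T6 | evidence) = 0.0126 / 0.100105 ≈ 0.1259.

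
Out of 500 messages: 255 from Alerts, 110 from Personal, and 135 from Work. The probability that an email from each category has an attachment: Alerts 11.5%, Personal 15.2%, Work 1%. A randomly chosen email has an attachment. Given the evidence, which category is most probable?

Alerts

Compute prior × likelihood for every hypothesis:
  Alerts: 0.51 × 0.115 = 0.05865
  Personal: 0.22 × 0.152 = 0.03344
  Work: 0.27 × 0.01 = 0.0027
Sum = 0.09479.
Largest term belongs to Alerts, so Alerts is most probable.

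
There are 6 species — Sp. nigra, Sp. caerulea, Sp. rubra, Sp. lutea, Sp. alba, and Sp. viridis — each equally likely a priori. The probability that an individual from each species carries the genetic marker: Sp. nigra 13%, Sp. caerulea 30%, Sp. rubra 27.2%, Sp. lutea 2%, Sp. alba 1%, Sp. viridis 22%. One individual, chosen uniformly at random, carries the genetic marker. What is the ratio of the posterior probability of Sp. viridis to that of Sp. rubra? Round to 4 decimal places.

Since the prior is uniform, the posterior is proportional to the likelihood:
  Sp. nigra: 0.13
  Sp. caerulea: 0.3
  Sp. rubra: 0.272
  Sp. lutea: 0.02
  Sp. alba: 0.01
  Sp. viridis: 0.22
Normalizing constant = 0.952.
The ratio is 0.22 / 0.272 (the normalizer cancels) = 0.8088.

0.8088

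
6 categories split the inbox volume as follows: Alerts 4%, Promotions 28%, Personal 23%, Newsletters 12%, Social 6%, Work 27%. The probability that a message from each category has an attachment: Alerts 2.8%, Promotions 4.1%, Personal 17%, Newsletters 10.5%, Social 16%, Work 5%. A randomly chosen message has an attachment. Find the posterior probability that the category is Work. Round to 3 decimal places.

Unnormalized posteriors (prior × likelihood):
  Alerts: 0.04 × 0.028 = 0.00112
  Promotions: 0.28 × 0.041 = 0.01148
  Personal: 0.23 × 0.17 = 0.0391
  Newsletters: 0.12 × 0.105 = 0.0126
  Social: 0.06 × 0.16 = 0.0096
  Work: 0.27 × 0.05 = 0.0135
Sum = 0.0874.
P(Work | evidence) = 0.0135 / 0.0874 ≈ 0.154.

0.154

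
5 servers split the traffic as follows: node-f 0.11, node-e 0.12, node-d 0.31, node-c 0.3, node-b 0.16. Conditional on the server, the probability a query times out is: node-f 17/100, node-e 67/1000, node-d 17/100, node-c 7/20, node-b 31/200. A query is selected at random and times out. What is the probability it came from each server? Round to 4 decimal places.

node-f 0.0894, node-e 0.0384, node-d 0.2519, node-c 0.5018, node-b 0.1185

Unnormalized posteriors (prior × likelihood):
  node-f: 0.11 × 0.17 = 0.0187
  node-e: 0.12 × 0.067 = 0.00804
  node-d: 0.31 × 0.17 = 0.0527
  node-c: 0.3 × 0.35 = 0.105
  node-b: 0.16 × 0.155 = 0.0248
Total = 0.20924.
P(node-f | timeout) = 0.0187/0.20924 ≈ 0.0894
P(node-e | timeout) = 0.00804/0.20924 ≈ 0.0384
P(node-d | timeout) = 0.0527/0.20924 ≈ 0.2519
P(node-c | timeout) = 0.105/0.20924 ≈ 0.5018
P(node-b | timeout) = 0.0248/0.20924 ≈ 0.1185
(Check: 0.0894+0.0384+0.2519+0.5018+0.1185 = 1.0000.)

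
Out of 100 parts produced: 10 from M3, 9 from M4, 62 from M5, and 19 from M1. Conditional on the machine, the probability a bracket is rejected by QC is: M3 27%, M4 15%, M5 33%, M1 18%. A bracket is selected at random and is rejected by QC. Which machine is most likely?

By Bayes' rule, posterior ∝ prior × likelihood:
  M3: 0.1 × 0.27 = 0.027
  M4: 0.09 × 0.15 = 0.0135
  M5: 0.62 × 0.33 = 0.2046
  M1: 0.19 × 0.18 = 0.0342
Total = 0.2793.
Largest term belongs to M5, so M5 is most probable.

M5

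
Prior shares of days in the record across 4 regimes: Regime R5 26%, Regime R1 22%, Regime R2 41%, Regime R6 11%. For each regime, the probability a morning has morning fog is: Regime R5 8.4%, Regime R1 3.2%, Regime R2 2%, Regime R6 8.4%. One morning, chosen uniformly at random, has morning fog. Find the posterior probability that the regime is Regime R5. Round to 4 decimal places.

Compute prior × likelihood for every hypothesis:
  Regime R5: 0.26 × 0.084 = 0.02184
  Regime R1: 0.22 × 0.032 = 0.00704
  Regime R2: 0.41 × 0.02 = 0.0082
  Regime R6: 0.11 × 0.084 = 0.00924
Normalizing constant = 0.04632.
P(Regime R5 | evidence) = 0.02184 / 0.04632 ≈ 0.4715.

0.4715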